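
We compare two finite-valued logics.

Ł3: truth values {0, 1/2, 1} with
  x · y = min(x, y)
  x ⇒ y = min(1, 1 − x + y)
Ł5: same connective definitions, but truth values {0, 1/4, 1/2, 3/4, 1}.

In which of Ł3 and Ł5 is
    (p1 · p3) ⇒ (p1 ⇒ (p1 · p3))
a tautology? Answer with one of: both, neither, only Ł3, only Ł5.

both

In Ł3: every assignment gives 1 — tautology.
In Ł5: every assignment gives 1 — tautology.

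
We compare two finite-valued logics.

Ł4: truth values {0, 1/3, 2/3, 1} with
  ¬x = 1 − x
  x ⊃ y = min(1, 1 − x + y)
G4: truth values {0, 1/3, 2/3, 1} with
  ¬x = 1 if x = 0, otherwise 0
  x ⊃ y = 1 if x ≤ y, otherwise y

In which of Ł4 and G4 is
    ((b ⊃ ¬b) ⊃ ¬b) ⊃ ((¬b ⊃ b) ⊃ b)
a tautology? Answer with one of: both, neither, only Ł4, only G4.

In Ł4: every assignment gives 1 — tautology.
In G4: at b = 1/3 the value is 1/3 — not a tautology.

only Ł4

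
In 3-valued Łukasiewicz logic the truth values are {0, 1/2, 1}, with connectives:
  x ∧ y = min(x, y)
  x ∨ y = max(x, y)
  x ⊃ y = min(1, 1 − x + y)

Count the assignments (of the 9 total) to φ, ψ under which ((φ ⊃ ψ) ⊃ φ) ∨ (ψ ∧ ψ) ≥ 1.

6

φ = 0, ψ = 0 ↦ 0  <
φ = 0, ψ = 1/2 ↦ 1/2  <
φ = 0, ψ = 1 ↦ 1  ≥
φ = 1/2, ψ = 0 ↦ 1  ≥
φ = 1/2, ψ = 1/2 ↦ 1/2  <
φ = 1/2, ψ = 1 ↦ 1  ≥
φ = 1, ψ = 0 ↦ 1  ≥
φ = 1, ψ = 1/2 ↦ 1  ≥
φ = 1, ψ = 1 ↦ 1  ≥
So 6 of the 9 assignments meet the threshold.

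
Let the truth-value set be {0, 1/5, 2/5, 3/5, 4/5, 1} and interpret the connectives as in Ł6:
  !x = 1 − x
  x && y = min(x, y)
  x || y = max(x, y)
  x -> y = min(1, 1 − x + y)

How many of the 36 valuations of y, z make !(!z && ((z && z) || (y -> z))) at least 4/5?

value 1: 7 assignments (counts)
value 4/5: 8 assignments (counts)
value 3/5: 9 assignments
value 2/5: 7 assignments
value 1/5: 4 assignments
value 0: 1 assignment
So 15 of the 36 assignments meet the threshold.

15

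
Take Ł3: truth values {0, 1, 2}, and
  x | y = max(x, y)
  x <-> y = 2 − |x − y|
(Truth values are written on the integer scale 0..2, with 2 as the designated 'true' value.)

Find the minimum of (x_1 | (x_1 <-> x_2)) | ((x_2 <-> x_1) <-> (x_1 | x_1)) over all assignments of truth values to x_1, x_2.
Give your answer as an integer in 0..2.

Take x_1 = 0, x_2 = 1:
x_1 <-> x_2 = 0 <-> 1 = 1
x_1 | (x_1 <-> x_2) = 0 | 1 = 1
x_2 <-> x_1 = 1 <-> 0 = 1
x_1 | x_1 = 0 | 0 = 0
(x_2 <-> x_1) <-> (x_1 | x_1) = 1 <-> 0 = 1
(x_1 | (x_1 <-> x_2)) | ((x_2 <-> x_1) <-> (x_1 | x_1)) = 1 | 1 = 1
No assignment yields a value below 1, so this is the minimum.

1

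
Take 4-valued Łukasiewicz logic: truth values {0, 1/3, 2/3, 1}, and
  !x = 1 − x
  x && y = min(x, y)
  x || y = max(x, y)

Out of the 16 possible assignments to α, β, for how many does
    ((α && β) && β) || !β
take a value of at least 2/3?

α = 0, β = 0 ↦ 1  ≥
α = 0, β = 1/3 ↦ 2/3  ≥
α = 0, β = 2/3 ↦ 1/3  <
α = 0, β = 1 ↦ 0  <
α = 1/3, β = 0 ↦ 1  ≥
α = 1/3, β = 1/3 ↦ 2/3  ≥
α = 1/3, β = 2/3 ↦ 1/3  <
α = 1/3, β = 1 ↦ 1/3  <
α = 2/3, β = 0 ↦ 1  ≥
α = 2/3, β = 1/3 ↦ 2/3  ≥
α = 2/3, β = 2/3 ↦ 2/3  ≥
α = 2/3, β = 1 ↦ 2/3  ≥
α = 1, β = 0 ↦ 1  ≥
α = 1, β = 1/3 ↦ 2/3  ≥
α = 1, β = 2/3 ↦ 2/3  ≥
α = 1, β = 1 ↦ 1  ≥
So 12 of the 16 assignments meet the threshold.

12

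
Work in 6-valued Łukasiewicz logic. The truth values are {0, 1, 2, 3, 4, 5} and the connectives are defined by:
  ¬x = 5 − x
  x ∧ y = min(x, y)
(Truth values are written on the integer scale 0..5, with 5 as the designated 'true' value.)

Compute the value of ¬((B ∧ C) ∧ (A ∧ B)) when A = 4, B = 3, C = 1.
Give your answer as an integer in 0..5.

4

B ∧ C = 3 ∧ 1 = 1
A ∧ B = 4 ∧ 3 = 3
(B ∧ C) ∧ (A ∧ B) = 1 ∧ 3 = 1
¬((B ∧ C) ∧ (A ∧ B)) = ¬1 = 4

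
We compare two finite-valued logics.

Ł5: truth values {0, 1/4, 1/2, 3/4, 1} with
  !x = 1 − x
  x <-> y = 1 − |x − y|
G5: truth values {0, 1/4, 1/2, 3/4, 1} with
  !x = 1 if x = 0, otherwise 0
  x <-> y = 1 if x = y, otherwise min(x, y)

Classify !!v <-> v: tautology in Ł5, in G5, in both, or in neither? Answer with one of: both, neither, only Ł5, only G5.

only Ł5

In Ł5: every assignment gives 1 — tautology.
In G5: at v = 1/4 the value is 1/4 — not a tautology.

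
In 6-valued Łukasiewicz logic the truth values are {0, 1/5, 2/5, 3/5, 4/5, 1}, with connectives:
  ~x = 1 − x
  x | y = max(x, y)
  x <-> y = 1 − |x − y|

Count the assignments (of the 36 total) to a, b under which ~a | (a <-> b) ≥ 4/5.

value 1: 11 assignments (counts)
value 4/5: 12 assignments (counts)
value 3/5: 7 assignments
value 2/5: 3 assignments
value 1/5: 2 assignments
value 0: 1 assignment
So 23 of the 36 assignments meet the threshold.

23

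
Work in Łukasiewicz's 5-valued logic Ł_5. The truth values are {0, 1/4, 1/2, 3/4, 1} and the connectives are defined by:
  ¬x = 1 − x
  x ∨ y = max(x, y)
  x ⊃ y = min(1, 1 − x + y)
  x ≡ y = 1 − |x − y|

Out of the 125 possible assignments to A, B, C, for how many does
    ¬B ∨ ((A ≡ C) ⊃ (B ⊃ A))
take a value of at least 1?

value 1: 102 assignments (counts)
value 3/4: 12 assignments
value 1/2: 7 assignments
value 1/4: 3 assignments
value 0: 1 assignment
So 102 of the 125 assignments meet the threshold.

102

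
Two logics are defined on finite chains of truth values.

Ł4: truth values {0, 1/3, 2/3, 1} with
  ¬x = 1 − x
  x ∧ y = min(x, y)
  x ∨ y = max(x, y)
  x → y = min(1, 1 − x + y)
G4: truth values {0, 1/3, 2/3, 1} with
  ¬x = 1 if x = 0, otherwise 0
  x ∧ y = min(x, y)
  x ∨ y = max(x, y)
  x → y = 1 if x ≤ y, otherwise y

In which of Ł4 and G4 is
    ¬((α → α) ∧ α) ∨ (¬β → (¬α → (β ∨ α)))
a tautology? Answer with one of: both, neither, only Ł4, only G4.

In Ł4: at α = 1/3, β = 0 the value is 2/3 — not a tautology.
In G4: every assignment gives 1 — tautology.

only G4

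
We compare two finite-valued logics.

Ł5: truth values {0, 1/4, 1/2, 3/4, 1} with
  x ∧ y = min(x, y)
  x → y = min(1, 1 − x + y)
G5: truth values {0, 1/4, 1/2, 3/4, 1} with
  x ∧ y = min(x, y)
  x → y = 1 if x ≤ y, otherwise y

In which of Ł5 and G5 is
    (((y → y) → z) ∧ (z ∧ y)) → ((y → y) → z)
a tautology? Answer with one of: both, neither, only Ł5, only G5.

both

In Ł5: every assignment gives 1 — tautology.
In G5: every assignment gives 1 — tautology.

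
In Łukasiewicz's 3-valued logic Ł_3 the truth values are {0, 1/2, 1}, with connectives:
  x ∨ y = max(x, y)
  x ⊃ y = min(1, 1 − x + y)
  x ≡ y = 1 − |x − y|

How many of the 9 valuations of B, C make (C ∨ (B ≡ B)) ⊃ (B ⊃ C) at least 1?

B = 0, C = 0 ↦ 1  ≥
B = 0, C = 1/2 ↦ 1  ≥
B = 0, C = 1 ↦ 1  ≥
B = 1/2, C = 0 ↦ 1/2  <
B = 1/2, C = 1/2 ↦ 1  ≥
B = 1/2, C = 1 ↦ 1  ≥
B = 1, C = 0 ↦ 0  <
B = 1, C = 1/2 ↦ 1/2  <
B = 1, C = 1 ↦ 1  ≥
So 6 of the 9 assignments meet the threshold.

6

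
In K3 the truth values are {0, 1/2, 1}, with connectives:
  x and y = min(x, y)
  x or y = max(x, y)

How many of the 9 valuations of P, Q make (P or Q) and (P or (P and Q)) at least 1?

3

P = 0, Q = 0 ↦ 0  <
P = 0, Q = 1/2 ↦ 0  <
P = 0, Q = 1 ↦ 0  <
P = 1/2, Q = 0 ↦ 1/2  <
P = 1/2, Q = 1/2 ↦ 1/2  <
P = 1/2, Q = 1 ↦ 1/2  <
P = 1, Q = 0 ↦ 1  ≥
P = 1, Q = 1/2 ↦ 1  ≥
P = 1, Q = 1 ↦ 1  ≥
So 3 of the 9 assignments meet the threshold.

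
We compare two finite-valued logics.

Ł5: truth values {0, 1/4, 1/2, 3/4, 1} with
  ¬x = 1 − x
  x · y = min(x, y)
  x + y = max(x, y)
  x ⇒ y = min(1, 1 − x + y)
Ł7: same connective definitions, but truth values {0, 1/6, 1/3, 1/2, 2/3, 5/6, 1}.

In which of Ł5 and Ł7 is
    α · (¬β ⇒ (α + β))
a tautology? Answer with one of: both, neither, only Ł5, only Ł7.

neither

In Ł5: at α = 0, β = 0 the value is 0 — not a tautology.
In Ł7: at α = 0, β = 0 the value is 0 — not a tautology.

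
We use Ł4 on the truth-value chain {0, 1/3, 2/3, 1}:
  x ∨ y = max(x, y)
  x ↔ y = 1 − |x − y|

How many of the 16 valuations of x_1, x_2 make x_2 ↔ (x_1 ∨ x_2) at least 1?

10

x_1 = 0, x_2 = 0 ↦ 1  ≥
x_1 = 0, x_2 = 1/3 ↦ 1  ≥
x_1 = 0, x_2 = 2/3 ↦ 1  ≥
x_1 = 0, x_2 = 1 ↦ 1  ≥
x_1 = 1/3, x_2 = 0 ↦ 2/3  <
x_1 = 1/3, x_2 = 1/3 ↦ 1  ≥
x_1 = 1/3, x_2 = 2/3 ↦ 1  ≥
x_1 = 1/3, x_2 = 1 ↦ 1  ≥
x_1 = 2/3, x_2 = 0 ↦ 1/3  <
x_1 = 2/3, x_2 = 1/3 ↦ 2/3  <
x_1 = 2/3, x_2 = 2/3 ↦ 1  ≥
x_1 = 2/3, x_2 = 1 ↦ 1  ≥
x_1 = 1, x_2 = 0 ↦ 0  <
x_1 = 1, x_2 = 1/3 ↦ 1/3  <
x_1 = 1, x_2 = 2/3 ↦ 2/3  <
x_1 = 1, x_2 = 1 ↦ 1  ≥
So 10 of the 16 assignments meet the threshold.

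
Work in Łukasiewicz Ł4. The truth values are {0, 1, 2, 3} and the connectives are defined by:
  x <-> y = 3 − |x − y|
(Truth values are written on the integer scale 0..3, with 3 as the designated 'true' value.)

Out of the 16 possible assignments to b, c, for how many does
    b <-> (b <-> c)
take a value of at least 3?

b = 0, c = 0 ↦ 0  <
b = 0, c = 1 ↦ 1  <
b = 0, c = 2 ↦ 2  <
b = 0, c = 3 ↦ 3  ≥
b = 1, c = 0 ↦ 2  <
b = 1, c = 1 ↦ 1  <
b = 1, c = 2 ↦ 2  <
b = 1, c = 3 ↦ 3  ≥
b = 2, c = 0 ↦ 2  <
b = 2, c = 1 ↦ 3  ≥
b = 2, c = 2 ↦ 2  <
b = 2, c = 3 ↦ 3  ≥
b = 3, c = 0 ↦ 0  <
b = 3, c = 1 ↦ 1  <
b = 3, c = 2 ↦ 2  <
b = 3, c = 3 ↦ 3  ≥
So 5 of the 16 assignments meet the threshold.

5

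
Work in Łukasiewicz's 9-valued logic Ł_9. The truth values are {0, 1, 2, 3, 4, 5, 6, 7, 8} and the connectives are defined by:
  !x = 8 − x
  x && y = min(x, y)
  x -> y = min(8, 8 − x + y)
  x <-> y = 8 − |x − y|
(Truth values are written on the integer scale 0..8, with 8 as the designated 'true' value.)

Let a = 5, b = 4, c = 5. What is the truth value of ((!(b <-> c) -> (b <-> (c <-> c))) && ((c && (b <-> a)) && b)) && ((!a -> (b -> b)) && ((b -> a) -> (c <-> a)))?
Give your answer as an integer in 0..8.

b <-> c = 4 <-> 5 = 7
!(b <-> c) = !7 = 1
c <-> c = 5 <-> 5 = 8
b <-> (c <-> c) = 4 <-> 8 = 4
!(b <-> c) -> (b <-> (c <-> c)) = 1 -> 4 = 8
b <-> a = 4 <-> 5 = 7
c && (b <-> a) = 5 && 7 = 5
(c && (b <-> a)) && b = 5 && 4 = 4
(!(b <-> c) -> (b <-> (c <-> c))) && ((c && (b <-> a)) && b) = 8 && 4 = 4
!a = !5 = 3
b -> b = 4 -> 4 = 8
!a -> (b -> b) = 3 -> 8 = 8
b -> a = 4 -> 5 = 8
c <-> a = 5 <-> 5 = 8
(b -> a) -> (c <-> a) = 8 -> 8 = 8
(!a -> (b -> b)) && ((b -> a) -> (c <-> a)) = 8 && 8 = 8
((!(b <-> c) -> (b <-> (c <-> c))) && ((c && (b <-> a)) && b)) && ((!a -> (b -> b)) && ((b -> a) -> (c <-> a))) = 4 && 8 = 4

4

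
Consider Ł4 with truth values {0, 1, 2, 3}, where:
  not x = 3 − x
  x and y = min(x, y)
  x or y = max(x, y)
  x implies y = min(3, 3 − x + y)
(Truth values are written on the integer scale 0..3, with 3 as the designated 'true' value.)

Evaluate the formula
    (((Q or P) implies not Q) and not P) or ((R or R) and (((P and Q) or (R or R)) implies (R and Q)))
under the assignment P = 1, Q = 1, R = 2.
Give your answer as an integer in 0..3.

2

Q or P = 1 or 1 = 1
not Q = not 1 = 2
(Q or P) implies not Q = 1 implies 2 = 3
not P = not 1 = 2
((Q or P) implies not Q) and not P = 3 and 2 = 2
R or R = 2 or 2 = 2
P and Q = 1 and 1 = 1
R or R = 2 or 2 = 2
(P and Q) or (R or R) = 1 or 2 = 2
R and Q = 2 and 1 = 1
((P and Q) or (R or R)) implies (R and Q) = 2 implies 1 = 2
(R or R) and (((P and Q) or (R or R)) implies (R and Q)) = 2 and 2 = 2
(((Q or P) implies not Q) and not P) or ((R or R) and (((P and Q) or (R or R)) implies (R and Q))) = 2 or 2 = 2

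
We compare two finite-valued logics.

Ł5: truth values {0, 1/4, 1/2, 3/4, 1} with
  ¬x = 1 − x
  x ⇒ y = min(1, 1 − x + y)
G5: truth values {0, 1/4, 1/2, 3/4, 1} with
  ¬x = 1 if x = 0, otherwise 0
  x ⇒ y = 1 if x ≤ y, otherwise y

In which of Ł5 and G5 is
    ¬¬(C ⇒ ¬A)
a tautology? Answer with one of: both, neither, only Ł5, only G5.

In Ł5: at A = 1/4, C = 1 the value is 3/4 — not a tautology.
In G5: at A = 1/4, C = 1/4 the value is 0 — not a tautology.

neither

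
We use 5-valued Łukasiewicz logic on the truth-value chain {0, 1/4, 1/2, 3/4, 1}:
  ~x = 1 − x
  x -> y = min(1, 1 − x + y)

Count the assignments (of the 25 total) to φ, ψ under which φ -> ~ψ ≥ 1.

15

value 1: 15 assignments (counts)
value 3/4: 4 assignments
value 1/2: 3 assignments
value 1/4: 2 assignments
value 0: 1 assignment
So 15 of the 25 assignments meet the threshold.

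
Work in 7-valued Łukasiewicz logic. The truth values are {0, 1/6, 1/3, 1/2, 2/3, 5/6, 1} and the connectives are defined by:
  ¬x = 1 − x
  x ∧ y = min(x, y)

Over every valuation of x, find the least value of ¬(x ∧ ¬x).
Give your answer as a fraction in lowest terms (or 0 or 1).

Take x = 1/2:
¬x = ¬1/2 = 1/2
x ∧ ¬x = 1/2 ∧ 1/2 = 1/2
¬(x ∧ ¬x) = ¬1/2 = 1/2
No assignment yields a value below 1/2, so this is the minimum.

1/2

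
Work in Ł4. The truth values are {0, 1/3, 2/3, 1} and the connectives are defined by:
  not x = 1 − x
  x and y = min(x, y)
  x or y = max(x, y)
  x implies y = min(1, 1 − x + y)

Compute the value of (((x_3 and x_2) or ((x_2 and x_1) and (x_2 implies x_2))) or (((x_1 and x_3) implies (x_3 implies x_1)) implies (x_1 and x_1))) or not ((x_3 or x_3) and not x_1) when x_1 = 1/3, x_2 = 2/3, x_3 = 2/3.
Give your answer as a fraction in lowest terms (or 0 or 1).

x_3 and x_2 = 2/3 and 2/3 = 2/3
x_2 and x_1 = 2/3 and 1/3 = 1/3
x_2 implies x_2 = 2/3 implies 2/3 = 1
(x_2 and x_1) and (x_2 implies x_2) = 1/3 and 1 = 1/3
(x_3 and x_2) or ((x_2 and x_1) and (x_2 implies x_2)) = 2/3 or 1/3 = 2/3
x_1 and x_3 = 1/3 and 2/3 = 1/3
x_3 implies x_1 = 2/3 implies 1/3 = 2/3
(x_1 and x_3) implies (x_3 implies x_1) = 1/3 implies 2/3 = 1
x_1 and x_1 = 1/3 and 1/3 = 1/3
((x_1 and x_3) implies (x_3 implies x_1)) implies (x_1 and x_1) = 1 implies 1/3 = 1/3
((x_3 and x_2) or ((x_2 and x_1) and (x_2 implies x_2))) or (((x_1 and x_3) implies (x_3 implies x_1)) implies (x_1 and x_1)) = 2/3 or 1/3 = 2/3
x_3 or x_3 = 2/3 or 2/3 = 2/3
not x_1 = not 1/3 = 2/3
(x_3 or x_3) and not x_1 = 2/3 and 2/3 = 2/3
not ((x_3 or x_3) and not x_1) = not 2/3 = 1/3
(((x_3 and x_2) or ((x_2 and x_1) and (x_2 implies x_2))) or (((x_1 and x_3) implies (x_3 implies x_1)) implies (x_1 and x_1))) or not ((x_3 or x_3) and not x_1) = 2/3 or 1/3 = 2/3

2/3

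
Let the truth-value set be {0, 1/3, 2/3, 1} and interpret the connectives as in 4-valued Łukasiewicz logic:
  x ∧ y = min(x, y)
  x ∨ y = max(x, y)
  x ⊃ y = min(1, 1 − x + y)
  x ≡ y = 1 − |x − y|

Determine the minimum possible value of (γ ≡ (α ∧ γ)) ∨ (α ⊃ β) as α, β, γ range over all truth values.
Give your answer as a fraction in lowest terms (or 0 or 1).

Take α = 1/3, β = 0, γ = 2/3:
α ∧ γ = 1/3 ∧ 2/3 = 1/3
γ ≡ (α ∧ γ) = 2/3 ≡ 1/3 = 2/3
α ⊃ β = 1/3 ⊃ 0 = 2/3
(γ ≡ (α ∧ γ)) ∨ (α ⊃ β) = 2/3 ∨ 2/3 = 2/3
No assignment yields a value below 2/3, so this is the minimum.

2/3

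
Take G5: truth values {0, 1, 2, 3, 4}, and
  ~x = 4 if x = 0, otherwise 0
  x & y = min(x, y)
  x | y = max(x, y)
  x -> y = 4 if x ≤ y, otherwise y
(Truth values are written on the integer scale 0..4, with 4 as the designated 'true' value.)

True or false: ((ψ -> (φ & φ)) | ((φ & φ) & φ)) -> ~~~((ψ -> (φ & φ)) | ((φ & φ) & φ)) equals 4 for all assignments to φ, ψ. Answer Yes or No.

No

Counterexample: take φ = 0, ψ = 0.
φ & φ = 0 & 0 = 0
ψ -> (φ & φ) = 0 -> 0 = 4
φ & φ = 0 & 0 = 0
(φ & φ) & φ = 0 & 0 = 0
(ψ -> (φ & φ)) | ((φ & φ) & φ) = 4 | 0 = 4
~((ψ -> (φ & φ)) | ((φ & φ) & φ)) = ~4 = 0
~~((ψ -> (φ & φ)) | ((φ & φ) & φ)) = ~0 = 4
~~~((ψ -> (φ & φ)) | ((φ & φ) & φ)) = ~4 = 0
((ψ -> (φ & φ)) | ((φ & φ) & φ)) -> ~~~((ψ -> (φ & φ)) | ((φ & φ) & φ)) = 4 -> 0 = 0
This gives 0 ≠ 4.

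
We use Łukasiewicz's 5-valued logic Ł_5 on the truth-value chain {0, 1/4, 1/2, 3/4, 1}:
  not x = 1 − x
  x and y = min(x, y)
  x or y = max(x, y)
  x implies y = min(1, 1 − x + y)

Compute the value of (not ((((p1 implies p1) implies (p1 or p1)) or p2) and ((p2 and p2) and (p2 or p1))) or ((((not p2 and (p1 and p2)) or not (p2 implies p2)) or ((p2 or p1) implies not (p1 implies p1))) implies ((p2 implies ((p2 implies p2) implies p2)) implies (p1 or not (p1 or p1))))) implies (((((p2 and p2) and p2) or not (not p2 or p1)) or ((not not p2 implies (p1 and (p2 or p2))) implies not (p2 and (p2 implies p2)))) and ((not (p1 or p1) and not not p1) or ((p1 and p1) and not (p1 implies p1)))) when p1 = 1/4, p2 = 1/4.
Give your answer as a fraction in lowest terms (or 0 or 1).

1/4

p1 implies p1 = 1/4 implies 1/4 = 1
p1 or p1 = 1/4 or 1/4 = 1/4
(p1 implies p1) implies (p1 or p1) = 1 implies 1/4 = 1/4
((p1 implies p1) implies (p1 or p1)) or p2 = 1/4 or 1/4 = 1/4
p2 and p2 = 1/4 and 1/4 = 1/4
p2 or p1 = 1/4 or 1/4 = 1/4
(p2 and p2) and (p2 or p1) = 1/4 and 1/4 = 1/4
(((p1 implies p1) implies (p1 or p1)) or p2) and ((p2 and p2) and (p2 or p1)) = 1/4 and 1/4 = 1/4
not ((((p1 implies p1) implies (p1 or p1)) or p2) and ((p2 and p2) and (p2 or p1))) = not 1/4 = 3/4
not p2 = not 1/4 = 3/4
p1 and p2 = 1/4 and 1/4 = 1/4
not p2 and (p1 and p2) = 3/4 and 1/4 = 1/4
p2 implies p2 = 1/4 implies 1/4 = 1
not (p2 implies p2) = not 1 = 0
(not p2 and (p1 and p2)) or not (p2 implies p2) = 1/4 or 0 = 1/4
p2 or p1 = 1/4 or 1/4 = 1/4
p1 implies p1 = 1/4 implies 1/4 = 1
not (p1 implies p1) = not 1 = 0
(p2 or p1) implies not (p1 implies p1) = 1/4 implies 0 = 3/4
((not p2 and (p1 and p2)) or not (p2 implies p2)) or ((p2 or p1) implies not (p1 implies p1)) = 1/4 or 3/4 = 3/4
p2 implies p2 = 1/4 implies 1/4 = 1
(p2 implies p2) implies p2 = 1 implies 1/4 = 1/4
p2 implies ((p2 implies p2) implies p2) = 1/4 implies 1/4 = 1
p1 or p1 = 1/4 or 1/4 = 1/4
not (p1 or p1) = not 1/4 = 3/4
p1 or not (p1 or p1) = 1/4 or 3/4 = 3/4
(p2 implies ((p2 implies p2) implies p2)) implies (p1 or not (p1 or p1)) = 1 implies 3/4 = 3/4
(((not p2 and (p1 and p2)) or not (p2 implies p2)) or ((p2 or p1) implies not (p1 implies p1))) implies ((p2 implies ((p2 implies p2) implies p2)) implies (p1 or not (p1 or p1))) = 3/4 implies 3/4 = 1
not ((((p1 implies p1) implies (p1 or p1)) or p2) and ((p2 and p2) and (p2 or p1))) or ((((not p2 and (p1 and p2)) or not (p2 implies p2)) or ((p2 or p1) implies not (p1 implies p1))) implies ((p2 implies ((p2 implies p2) implies p2)) implies (p1 or not (p1 or p1)))) = 3/4 or 1 = 1
p2 and p2 = 1/4 and 1/4 = 1/4
(p2 and p2) and p2 = 1/4 and 1/4 = 1/4
not p2 = not 1/4 = 3/4
not p2 or p1 = 3/4 or 1/4 = 3/4
not (not p2 or p1) = not 3/4 = 1/4
((p2 and p2) and p2) or not (not p2 or p1) = 1/4 or 1/4 = 1/4
not p2 = not 1/4 = 3/4
not not p2 = not 3/4 = 1/4
p2 or p2 = 1/4 or 1/4 = 1/4
p1 and (p2 or p2) = 1/4 and 1/4 = 1/4
not not p2 implies (p1 and (p2 or p2)) = 1/4 implies 1/4 = 1
p2 implies p2 = 1/4 implies 1/4 = 1
p2 and (p2 implies p2) = 1/4 and 1 = 1/4
not (p2 and (p2 implies p2)) = not 1/4 = 3/4
(not not p2 implies (p1 and (p2 or p2))) implies not (p2 and (p2 implies p2)) = 1 implies 3/4 = 3/4
(((p2 and p2) and p2) or not (not p2 or p1)) or ((not not p2 implies (p1 and (p2 or p2))) implies not (p2 and (p2 implies p2))) = 1/4 or 3/4 = 3/4
p1 or p1 = 1/4 or 1/4 = 1/4
not (p1 or p1) = not 1/4 = 3/4
not p1 = not 1/4 = 3/4
not not p1 = not 3/4 = 1/4
not (p1 or p1) and not not p1 = 3/4 and 1/4 = 1/4
p1 and p1 = 1/4 and 1/4 = 1/4
p1 implies p1 = 1/4 implies 1/4 = 1
not (p1 implies p1) = not 1 = 0
(p1 and p1) and not (p1 implies p1) = 1/4 and 0 = 0
(not (p1 or p1) and not not p1) or ((p1 and p1) and not (p1 implies p1)) = 1/4 or 0 = 1/4
((((p2 and p2) and p2) or not (not p2 or p1)) or ((not not p2 implies (p1 and (p2 or p2))) implies not (p2 and (p2 implies p2)))) and ((not (p1 or p1) and not not p1) or ((p1 and p1) and not (p1 implies p1))) = 3/4 and 1/4 = 1/4
(not ((((p1 implies p1) implies (p1 or p1)) or p2) and ((p2 and p2) and (p2 or p1))) or ((((not p2 and (p1 and p2)) or not (p2 implies p2)) or ((p2 or p1) implies not (p1 implies p1))) implies ((p2 implies ((p2 implies p2) implies p2)) implies (p1 or not (p1 or p1))))) implies (((((p2 and p2) and p2) or not (not p2 or p1)) or ((not not p2 implies (p1 and (p2 or p2))) implies not (p2 and (p2 implies p2)))) and ((not (p1 or p1) and not not p1) or ((p1 and p1) and not (p1 implies p1)))) = 1 implies 1/4 = 1/4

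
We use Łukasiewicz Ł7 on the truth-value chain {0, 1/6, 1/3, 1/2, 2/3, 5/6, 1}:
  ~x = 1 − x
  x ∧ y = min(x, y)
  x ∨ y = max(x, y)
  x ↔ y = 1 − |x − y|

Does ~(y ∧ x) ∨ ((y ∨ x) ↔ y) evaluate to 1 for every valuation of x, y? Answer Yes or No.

Counterexample: take x = 1/3, y = 1/6.
y ∧ x = 1/6 ∧ 1/3 = 1/6
~(y ∧ x) = ~1/6 = 5/6
y ∨ x = 1/6 ∨ 1/3 = 1/3
(y ∨ x) ↔ y = 1/3 ↔ 1/6 = 5/6
~(y ∧ x) ∨ ((y ∨ x) ↔ y) = 5/6 ∨ 5/6 = 5/6
This gives 5/6 ≠ 1.

No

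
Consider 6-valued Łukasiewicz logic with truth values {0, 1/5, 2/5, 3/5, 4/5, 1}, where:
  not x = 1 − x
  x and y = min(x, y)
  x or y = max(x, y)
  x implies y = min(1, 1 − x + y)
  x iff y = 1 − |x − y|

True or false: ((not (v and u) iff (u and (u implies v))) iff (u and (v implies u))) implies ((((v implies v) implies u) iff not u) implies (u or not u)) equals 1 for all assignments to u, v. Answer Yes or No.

No

Counterexample: take u = 2/5, v = 0.
v and u = 0 and 2/5 = 0
not (v and u) = not 0 = 1
u implies v = 2/5 implies 0 = 3/5
u and (u implies v) = 2/5 and 3/5 = 2/5
not (v and u) iff (u and (u implies v)) = 1 iff 2/5 = 2/5
v implies u = 0 implies 2/5 = 1
u and (v implies u) = 2/5 and 1 = 2/5
(not (v and u) iff (u and (u implies v))) iff (u and (v implies u)) = 2/5 iff 2/5 = 1
v implies v = 0 implies 0 = 1
(v implies v) implies u = 1 implies 2/5 = 2/5
not u = not 2/5 = 3/5
((v implies v) implies u) iff not u = 2/5 iff 3/5 = 4/5
not u = not 2/5 = 3/5
u or not u = 2/5 or 3/5 = 3/5
(((v implies v) implies u) iff not u) implies (u or not u) = 4/5 implies 3/5 = 4/5
((not (v and u) iff (u and (u implies v))) iff (u and (v implies u))) implies ((((v implies v) implies u) iff not u) implies (u or not u)) = 1 implies 4/5 = 4/5
This gives 4/5 ≠ 1.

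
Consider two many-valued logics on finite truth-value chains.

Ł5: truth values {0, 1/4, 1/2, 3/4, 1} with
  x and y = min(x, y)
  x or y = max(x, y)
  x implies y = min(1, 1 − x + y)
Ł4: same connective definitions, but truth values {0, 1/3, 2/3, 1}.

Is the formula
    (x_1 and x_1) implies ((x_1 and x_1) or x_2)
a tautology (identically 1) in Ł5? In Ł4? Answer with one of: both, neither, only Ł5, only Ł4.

both

In Ł5: every assignment gives 1 — tautology.
In Ł4: every assignment gives 1 — tautology.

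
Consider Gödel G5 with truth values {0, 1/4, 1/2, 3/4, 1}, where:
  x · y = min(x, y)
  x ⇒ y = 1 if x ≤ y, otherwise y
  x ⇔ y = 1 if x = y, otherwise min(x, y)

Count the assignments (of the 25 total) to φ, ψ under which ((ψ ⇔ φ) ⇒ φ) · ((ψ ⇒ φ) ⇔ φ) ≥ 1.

15

value 1: 15 assignments (counts)
value 3/4: 4 assignments
value 1/2: 3 assignments
value 1/4: 2 assignments
value 0: 1 assignment
So 15 of the 25 assignments meet the threshold.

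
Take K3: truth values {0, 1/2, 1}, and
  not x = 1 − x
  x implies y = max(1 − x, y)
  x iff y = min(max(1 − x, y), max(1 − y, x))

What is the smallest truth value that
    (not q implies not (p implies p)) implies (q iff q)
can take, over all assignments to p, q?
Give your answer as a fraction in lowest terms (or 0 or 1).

1/2

Take p = 0, q = 1/2:
not q = not 1/2 = 1/2
p implies p = 0 implies 0 = 1
not (p implies p) = not 1 = 0
not q implies not (p implies p) = 1/2 implies 0 = 1/2
q iff q = 1/2 iff 1/2 = 1/2
(not q implies not (p implies p)) implies (q iff q) = 1/2 implies 1/2 = 1/2
No assignment yields a value below 1/2, so this is the minimum.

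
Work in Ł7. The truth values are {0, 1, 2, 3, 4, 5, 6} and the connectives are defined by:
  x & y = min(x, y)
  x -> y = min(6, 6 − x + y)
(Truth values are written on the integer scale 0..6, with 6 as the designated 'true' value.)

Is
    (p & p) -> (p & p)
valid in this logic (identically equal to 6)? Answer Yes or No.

p = 0 ↦ 6
p = 1 ↦ 6
p = 2 ↦ 6
p = 3 ↦ 6
p = 4 ↦ 6
p = 5 ↦ 6
p = 6 ↦ 6
Every assignment gives a value ≥ 6.

Yes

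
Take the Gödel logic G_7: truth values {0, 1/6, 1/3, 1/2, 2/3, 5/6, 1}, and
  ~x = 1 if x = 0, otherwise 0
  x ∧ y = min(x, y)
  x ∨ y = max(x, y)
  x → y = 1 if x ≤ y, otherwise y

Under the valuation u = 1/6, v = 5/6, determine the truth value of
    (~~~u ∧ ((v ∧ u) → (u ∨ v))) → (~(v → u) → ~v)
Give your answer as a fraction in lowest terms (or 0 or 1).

~u = ~1/6 = 0
~~u = ~0 = 1
~~~u = ~1 = 0
v ∧ u = 5/6 ∧ 1/6 = 1/6
u ∨ v = 1/6 ∨ 5/6 = 5/6
(v ∧ u) → (u ∨ v) = 1/6 → 5/6 = 1
~~~u ∧ ((v ∧ u) → (u ∨ v)) = 0 ∧ 1 = 0
v → u = 5/6 → 1/6 = 1/6
~(v → u) = ~1/6 = 0
~v = ~5/6 = 0
~(v → u) → ~v = 0 → 0 = 1
(~~~u ∧ ((v ∧ u) → (u ∨ v))) → (~(v → u) → ~v) = 0 → 1 = 1

1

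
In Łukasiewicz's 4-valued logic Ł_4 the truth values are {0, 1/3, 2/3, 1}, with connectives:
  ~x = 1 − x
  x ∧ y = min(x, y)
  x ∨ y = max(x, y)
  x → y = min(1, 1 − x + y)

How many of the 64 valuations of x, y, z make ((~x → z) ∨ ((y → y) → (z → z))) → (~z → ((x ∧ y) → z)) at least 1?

value 1: 54 assignments (counts)
value 2/3: 6 assignments
value 1/3: 3 assignments
value 0: 1 assignment
So 54 of the 64 assignments meet the threshold.

54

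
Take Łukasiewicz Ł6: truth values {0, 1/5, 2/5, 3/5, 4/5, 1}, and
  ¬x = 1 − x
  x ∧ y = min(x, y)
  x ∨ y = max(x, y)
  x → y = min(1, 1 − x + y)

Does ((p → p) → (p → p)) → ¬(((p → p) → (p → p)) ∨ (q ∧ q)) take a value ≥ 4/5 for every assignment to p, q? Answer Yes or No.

Counterexample: take p = 0, q = 0.
p → p = 0 → 0 = 1
p → p = 0 → 0 = 1
(p → p) → (p → p) = 1 → 1 = 1
q ∧ q = 0 ∧ 0 = 0
((p → p) → (p → p)) ∨ (q ∧ q) = 1 ∨ 0 = 1
¬(((p → p) → (p → p)) ∨ (q ∧ q)) = ¬1 = 0
((p → p) → (p → p)) → ¬(((p → p) → (p → p)) ∨ (q ∧ q)) = 1 → 0 = 0
This gives 0, which is below 4/5.

No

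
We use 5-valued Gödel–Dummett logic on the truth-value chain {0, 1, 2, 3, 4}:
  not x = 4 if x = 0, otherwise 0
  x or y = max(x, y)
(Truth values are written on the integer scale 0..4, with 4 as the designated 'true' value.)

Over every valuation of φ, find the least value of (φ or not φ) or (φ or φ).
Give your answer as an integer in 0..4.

Take φ = 1:
not φ = not 1 = 0
φ or not φ = 1 or 0 = 1
φ or φ = 1 or 1 = 1
(φ or not φ) or (φ or φ) = 1 or 1 = 1
No assignment yields a value below 1, so this is the minimum.

1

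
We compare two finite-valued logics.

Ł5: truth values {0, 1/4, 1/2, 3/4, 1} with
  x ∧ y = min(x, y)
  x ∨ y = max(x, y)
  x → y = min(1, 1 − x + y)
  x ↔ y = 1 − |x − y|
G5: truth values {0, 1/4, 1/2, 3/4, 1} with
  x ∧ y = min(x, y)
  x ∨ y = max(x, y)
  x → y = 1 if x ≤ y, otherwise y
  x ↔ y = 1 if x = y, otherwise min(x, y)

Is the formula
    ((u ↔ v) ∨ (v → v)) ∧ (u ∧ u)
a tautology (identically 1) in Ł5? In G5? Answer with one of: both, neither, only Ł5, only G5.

neither

In Ł5: at u = 0, v = 0 the value is 0 — not a tautology.
In G5: at u = 0, v = 0 the value is 0 — not a tautology.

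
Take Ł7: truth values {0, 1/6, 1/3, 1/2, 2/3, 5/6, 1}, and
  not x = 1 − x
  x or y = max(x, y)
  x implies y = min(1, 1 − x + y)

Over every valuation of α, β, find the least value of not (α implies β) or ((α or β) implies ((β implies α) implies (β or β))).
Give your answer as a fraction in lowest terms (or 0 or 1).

Take α = 1/2, β = 0:
α implies β = 1/2 implies 0 = 1/2
not (α implies β) = not 1/2 = 1/2
α or β = 1/2 or 0 = 1/2
β implies α = 0 implies 1/2 = 1
β or β = 0 or 0 = 0
(β implies α) implies (β or β) = 1 implies 0 = 0
(α or β) implies ((β implies α) implies (β or β)) = 1/2 implies 0 = 1/2
not (α implies β) or ((α or β) implies ((β implies α) implies (β or β))) = 1/2 or 1/2 = 1/2
No assignment yields a value below 1/2, so this is the minimum.

1/2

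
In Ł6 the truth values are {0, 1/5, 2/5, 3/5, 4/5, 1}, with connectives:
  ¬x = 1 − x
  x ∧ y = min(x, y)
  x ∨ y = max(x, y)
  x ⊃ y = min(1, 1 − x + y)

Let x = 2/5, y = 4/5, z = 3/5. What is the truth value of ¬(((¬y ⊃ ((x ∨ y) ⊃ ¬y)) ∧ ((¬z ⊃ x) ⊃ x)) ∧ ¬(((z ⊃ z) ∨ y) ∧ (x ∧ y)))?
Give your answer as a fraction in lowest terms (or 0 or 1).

¬y = ¬4/5 = 1/5
x ∨ y = 2/5 ∨ 4/5 = 4/5
¬y = ¬4/5 = 1/5
(x ∨ y) ⊃ ¬y = 4/5 ⊃ 1/5 = 2/5
¬y ⊃ ((x ∨ y) ⊃ ¬y) = 1/5 ⊃ 2/5 = 1
¬z = ¬3/5 = 2/5
¬z ⊃ x = 2/5 ⊃ 2/5 = 1
(¬z ⊃ x) ⊃ x = 1 ⊃ 2/5 = 2/5
(¬y ⊃ ((x ∨ y) ⊃ ¬y)) ∧ ((¬z ⊃ x) ⊃ x) = 1 ∧ 2/5 = 2/5
z ⊃ z = 3/5 ⊃ 3/5 = 1
(z ⊃ z) ∨ y = 1 ∨ 4/5 = 1
x ∧ y = 2/5 ∧ 4/5 = 2/5
((z ⊃ z) ∨ y) ∧ (x ∧ y) = 1 ∧ 2/5 = 2/5
¬(((z ⊃ z) ∨ y) ∧ (x ∧ y)) = ¬2/5 = 3/5
((¬y ⊃ ((x ∨ y) ⊃ ¬y)) ∧ ((¬z ⊃ x) ⊃ x)) ∧ ¬(((z ⊃ z) ∨ y) ∧ (x ∧ y)) = 2/5 ∧ 3/5 = 2/5
¬(((¬y ⊃ ((x ∨ y) ⊃ ¬y)) ∧ ((¬z ⊃ x) ⊃ x)) ∧ ¬(((z ⊃ z) ∨ y) ∧ (x ∧ y))) = ¬2/5 = 3/5

3/5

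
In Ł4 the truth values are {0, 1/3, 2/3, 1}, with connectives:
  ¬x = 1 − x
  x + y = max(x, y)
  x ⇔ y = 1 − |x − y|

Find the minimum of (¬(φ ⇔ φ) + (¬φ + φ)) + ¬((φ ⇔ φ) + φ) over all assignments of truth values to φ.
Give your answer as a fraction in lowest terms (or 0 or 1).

Take φ = 1/3:
φ ⇔ φ = 1/3 ⇔ 1/3 = 1
¬(φ ⇔ φ) = ¬1 = 0
¬φ = ¬1/3 = 2/3
¬φ + φ = 2/3 + 1/3 = 2/3
¬(φ ⇔ φ) + (¬φ + φ) = 0 + 2/3 = 2/3
φ ⇔ φ = 1/3 ⇔ 1/3 = 1
(φ ⇔ φ) + φ = 1 + 1/3 = 1
¬((φ ⇔ φ) + φ) = ¬1 = 0
(¬(φ ⇔ φ) + (¬φ + φ)) + ¬((φ ⇔ φ) + φ) = 2/3 + 0 = 2/3
No assignment yields a value below 2/3, so this is the minimum.

2/3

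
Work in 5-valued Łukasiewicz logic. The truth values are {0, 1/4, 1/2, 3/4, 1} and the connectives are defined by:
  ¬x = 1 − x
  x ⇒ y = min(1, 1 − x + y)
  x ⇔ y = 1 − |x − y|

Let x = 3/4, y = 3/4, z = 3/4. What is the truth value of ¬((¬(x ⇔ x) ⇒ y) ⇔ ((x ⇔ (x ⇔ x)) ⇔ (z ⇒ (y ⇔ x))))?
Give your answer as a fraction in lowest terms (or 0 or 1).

x ⇔ x = 3/4 ⇔ 3/4 = 1
¬(x ⇔ x) = ¬1 = 0
¬(x ⇔ x) ⇒ y = 0 ⇒ 3/4 = 1
x ⇔ x = 3/4 ⇔ 3/4 = 1
x ⇔ (x ⇔ x) = 3/4 ⇔ 1 = 3/4
y ⇔ x = 3/4 ⇔ 3/4 = 1
z ⇒ (y ⇔ x) = 3/4 ⇒ 1 = 1
(x ⇔ (x ⇔ x)) ⇔ (z ⇒ (y ⇔ x)) = 3/4 ⇔ 1 = 3/4
(¬(x ⇔ x) ⇒ y) ⇔ ((x ⇔ (x ⇔ x)) ⇔ (z ⇒ (y ⇔ x))) = 1 ⇔ 3/4 = 3/4
¬((¬(x ⇔ x) ⇒ y) ⇔ ((x ⇔ (x ⇔ x)) ⇔ (z ⇒ (y ⇔ x)))) = ¬3/4 = 1/4

1/4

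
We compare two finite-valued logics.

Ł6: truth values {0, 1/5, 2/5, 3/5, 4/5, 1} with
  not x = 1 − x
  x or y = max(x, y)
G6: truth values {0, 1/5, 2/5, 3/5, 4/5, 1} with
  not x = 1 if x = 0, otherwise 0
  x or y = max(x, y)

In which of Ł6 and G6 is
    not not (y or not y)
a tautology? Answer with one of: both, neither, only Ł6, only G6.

only G6

In Ł6: at y = 1/5 the value is 4/5 — not a tautology.
In G6: every assignment gives 1 — tautology.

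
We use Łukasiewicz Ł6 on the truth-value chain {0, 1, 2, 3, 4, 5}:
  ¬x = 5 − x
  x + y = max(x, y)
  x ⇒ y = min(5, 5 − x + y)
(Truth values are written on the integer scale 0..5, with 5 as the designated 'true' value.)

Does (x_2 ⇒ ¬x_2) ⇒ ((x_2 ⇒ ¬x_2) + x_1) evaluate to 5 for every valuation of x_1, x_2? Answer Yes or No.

At x_1 = 2, x_2 = 4, for instance:
¬x_2 = ¬4 = 1
x_2 ⇒ ¬x_2 = 4 ⇒ 1 = 2
(x_2 ⇒ ¬x_2) + x_1 = 2 + 2 = 2
(x_2 ⇒ ¬x_2) ⇒ ((x_2 ⇒ ¬x_2) + x_1) = 2 ⇒ 2 = 5
and checking the remaining 35 assignments likewise gives ≥ 5 in every case.

Yes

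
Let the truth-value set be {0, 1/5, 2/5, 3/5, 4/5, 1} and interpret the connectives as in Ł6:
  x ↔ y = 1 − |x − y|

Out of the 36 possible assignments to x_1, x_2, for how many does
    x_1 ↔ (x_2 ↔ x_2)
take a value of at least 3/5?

18

value 1: 6 assignments (counts)
value 4/5: 6 assignments (counts)
value 3/5: 6 assignments (counts)
value 2/5: 6 assignments
value 1/5: 6 assignments
value 0: 6 assignments
So 18 of the 36 assignments meet the threshold.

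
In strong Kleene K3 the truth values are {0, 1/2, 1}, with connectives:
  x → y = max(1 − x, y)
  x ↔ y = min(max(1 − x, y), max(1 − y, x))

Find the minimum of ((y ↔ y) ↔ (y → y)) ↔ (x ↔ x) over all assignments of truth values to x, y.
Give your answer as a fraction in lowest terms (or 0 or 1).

Take x = 0, y = 1/2:
y ↔ y = 1/2 ↔ 1/2 = 1/2
y → y = 1/2 → 1/2 = 1/2
(y ↔ y) ↔ (y → y) = 1/2 ↔ 1/2 = 1/2
x ↔ x = 0 ↔ 0 = 1
((y ↔ y) ↔ (y → y)) ↔ (x ↔ x) = 1/2 ↔ 1 = 1/2
No assignment yields a value below 1/2, so this is the minimum.

1/2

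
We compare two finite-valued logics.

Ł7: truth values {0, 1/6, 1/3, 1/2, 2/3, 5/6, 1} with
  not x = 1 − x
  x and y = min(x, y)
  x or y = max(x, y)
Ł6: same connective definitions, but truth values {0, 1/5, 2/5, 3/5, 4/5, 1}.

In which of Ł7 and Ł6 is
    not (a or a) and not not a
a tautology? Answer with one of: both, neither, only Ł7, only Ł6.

neither

In Ł7: at a = 0 the value is 0 — not a tautology.
In Ł6: at a = 0 the value is 0 — not a tautology.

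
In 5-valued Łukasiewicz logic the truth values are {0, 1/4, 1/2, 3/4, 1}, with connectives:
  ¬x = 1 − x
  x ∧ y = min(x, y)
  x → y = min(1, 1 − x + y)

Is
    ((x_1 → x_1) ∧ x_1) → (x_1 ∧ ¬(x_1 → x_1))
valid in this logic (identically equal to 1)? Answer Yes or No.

No

Counterexample: take x_1 = 1/4.
x_1 → x_1 = 1/4 → 1/4 = 1
(x_1 → x_1) ∧ x_1 = 1 ∧ 1/4 = 1/4
x_1 → x_1 = 1/4 → 1/4 = 1
¬(x_1 → x_1) = ¬1 = 0
x_1 ∧ ¬(x_1 → x_1) = 1/4 ∧ 0 = 0
((x_1 → x_1) ∧ x_1) → (x_1 ∧ ¬(x_1 → x_1)) = 1/4 → 0 = 3/4
This gives 3/4 ≠ 1.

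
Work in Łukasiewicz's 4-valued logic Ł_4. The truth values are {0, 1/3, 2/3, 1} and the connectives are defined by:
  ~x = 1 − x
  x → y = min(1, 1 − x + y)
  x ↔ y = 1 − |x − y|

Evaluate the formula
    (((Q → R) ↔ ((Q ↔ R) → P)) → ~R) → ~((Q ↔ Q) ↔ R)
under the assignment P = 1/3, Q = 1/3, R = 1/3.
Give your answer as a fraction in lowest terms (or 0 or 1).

2/3

Q → R = 1/3 → 1/3 = 1
Q ↔ R = 1/3 ↔ 1/3 = 1
(Q ↔ R) → P = 1 → 1/3 = 1/3
(Q → R) ↔ ((Q ↔ R) → P) = 1 ↔ 1/3 = 1/3
~R = ~1/3 = 2/3
((Q → R) ↔ ((Q ↔ R) → P)) → ~R = 1/3 → 2/3 = 1
Q ↔ Q = 1/3 ↔ 1/3 = 1
(Q ↔ Q) ↔ R = 1 ↔ 1/3 = 1/3
~((Q ↔ Q) ↔ R) = ~1/3 = 2/3
(((Q → R) ↔ ((Q ↔ R) → P)) → ~R) → ~((Q ↔ Q) ↔ R) = 1 → 2/3 = 2/3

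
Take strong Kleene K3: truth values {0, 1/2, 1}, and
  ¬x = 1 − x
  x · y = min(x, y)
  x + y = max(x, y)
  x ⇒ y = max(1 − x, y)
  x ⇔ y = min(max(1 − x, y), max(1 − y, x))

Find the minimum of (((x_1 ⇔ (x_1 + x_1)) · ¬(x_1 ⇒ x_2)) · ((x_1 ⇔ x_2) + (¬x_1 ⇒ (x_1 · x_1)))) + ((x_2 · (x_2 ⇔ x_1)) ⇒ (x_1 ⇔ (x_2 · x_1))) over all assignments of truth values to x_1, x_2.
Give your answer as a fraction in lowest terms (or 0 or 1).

Take x_1 = 1/2, x_2 = 1/2:
x_1 + x_1 = 1/2 + 1/2 = 1/2
x_1 ⇔ (x_1 + x_1) = 1/2 ⇔ 1/2 = 1/2
x_1 ⇒ x_2 = 1/2 ⇒ 1/2 = 1/2
¬(x_1 ⇒ x_2) = ¬1/2 = 1/2
(x_1 ⇔ (x_1 + x_1)) · ¬(x_1 ⇒ x_2) = 1/2 · 1/2 = 1/2
x_1 ⇔ x_2 = 1/2 ⇔ 1/2 = 1/2
¬x_1 = ¬1/2 = 1/2
x_1 · x_1 = 1/2 · 1/2 = 1/2
¬x_1 ⇒ (x_1 · x_1) = 1/2 ⇒ 1/2 = 1/2
(x_1 ⇔ x_2) + (¬x_1 ⇒ (x_1 · x_1)) = 1/2 + 1/2 = 1/2
((x_1 ⇔ (x_1 + x_1)) · ¬(x_1 ⇒ x_2)) · ((x_1 ⇔ x_2) + (¬x_1 ⇒ (x_1 · x_1))) = 1/2 · 1/2 = 1/2
x_2 ⇔ x_1 = 1/2 ⇔ 1/2 = 1/2
x_2 · (x_2 ⇔ x_1) = 1/2 · 1/2 = 1/2
x_2 · x_1 = 1/2 · 1/2 = 1/2
x_1 ⇔ (x_2 · x_1) = 1/2 ⇔ 1/2 = 1/2
(x_2 · (x_2 ⇔ x_1)) ⇒ (x_1 ⇔ (x_2 · x_1)) = 1/2 ⇒ 1/2 = 1/2
(((x_1 ⇔ (x_1 + x_1)) · ¬(x_1 ⇒ x_2)) · ((x_1 ⇔ x_2) + (¬x_1 ⇒ (x_1 · x_1)))) + ((x_2 · (x_2 ⇔ x_1)) ⇒ (x_1 ⇔ (x_2 · x_1))) = 1/2 + 1/2 = 1/2
No assignment yields a value below 1/2, so this is the minimum.

1/2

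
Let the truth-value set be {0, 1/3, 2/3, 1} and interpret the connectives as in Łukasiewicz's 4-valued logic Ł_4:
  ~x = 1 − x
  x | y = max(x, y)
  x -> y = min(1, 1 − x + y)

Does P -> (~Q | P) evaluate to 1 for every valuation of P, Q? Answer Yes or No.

P = 0, Q = 0 ↦ 1
P = 0, Q = 1/3 ↦ 1
P = 0, Q = 2/3 ↦ 1
P = 0, Q = 1 ↦ 1
P = 1/3, Q = 0 ↦ 1
P = 1/3, Q = 1/3 ↦ 1
P = 1/3, Q = 2/3 ↦ 1
P = 1/3, Q = 1 ↦ 1
P = 2/3, Q = 0 ↦ 1
P = 2/3, Q = 1/3 ↦ 1
P = 2/3, Q = 2/3 ↦ 1
P = 2/3, Q = 1 ↦ 1
P = 1, Q = 0 ↦ 1
P = 1, Q = 1/3 ↦ 1
P = 1, Q = 2/3 ↦ 1
P = 1, Q = 1 ↦ 1
Every assignment gives a value ≥ 1.

Yes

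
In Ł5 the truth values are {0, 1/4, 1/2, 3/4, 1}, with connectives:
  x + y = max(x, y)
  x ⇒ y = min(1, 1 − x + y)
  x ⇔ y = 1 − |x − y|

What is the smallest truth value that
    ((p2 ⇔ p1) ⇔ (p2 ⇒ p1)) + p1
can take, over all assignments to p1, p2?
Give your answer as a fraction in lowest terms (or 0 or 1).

Take p1 = 1/2, p2 = 0:
p2 ⇔ p1 = 0 ⇔ 1/2 = 1/2
p2 ⇒ p1 = 0 ⇒ 1/2 = 1
(p2 ⇔ p1) ⇔ (p2 ⇒ p1) = 1/2 ⇔ 1 = 1/2
((p2 ⇔ p1) ⇔ (p2 ⇒ p1)) + p1 = 1/2 + 1/2 = 1/2
No assignment yields a value below 1/2, so this is the minimum.

1/2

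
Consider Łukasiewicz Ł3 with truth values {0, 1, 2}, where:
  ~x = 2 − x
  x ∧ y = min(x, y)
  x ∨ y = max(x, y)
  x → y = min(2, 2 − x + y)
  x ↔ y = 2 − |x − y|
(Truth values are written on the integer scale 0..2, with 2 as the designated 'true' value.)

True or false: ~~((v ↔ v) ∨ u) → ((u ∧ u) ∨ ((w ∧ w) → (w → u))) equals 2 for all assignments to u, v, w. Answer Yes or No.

No

Counterexample: take u = 0, v = 0, w = 2.
v ↔ v = 0 ↔ 0 = 2
(v ↔ v) ∨ u = 2 ∨ 0 = 2
~((v ↔ v) ∨ u) = ~2 = 0
~~((v ↔ v) ∨ u) = ~0 = 2
u ∧ u = 0 ∧ 0 = 0
w ∧ w = 2 ∧ 2 = 2
w → u = 2 → 0 = 0
(w ∧ w) → (w → u) = 2 → 0 = 0
(u ∧ u) ∨ ((w ∧ w) → (w → u)) = 0 ∨ 0 = 0
~~((v ↔ v) ∨ u) → ((u ∧ u) ∨ ((w ∧ w) → (w → u))) = 2 → 0 = 0
This gives 0 ≠ 2.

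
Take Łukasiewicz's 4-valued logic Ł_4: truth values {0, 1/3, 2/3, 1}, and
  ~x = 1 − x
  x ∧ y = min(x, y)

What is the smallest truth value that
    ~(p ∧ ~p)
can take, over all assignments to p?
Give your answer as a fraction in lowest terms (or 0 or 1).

2/3

Take p = 1/3:
~p = ~1/3 = 2/3
p ∧ ~p = 1/3 ∧ 2/3 = 1/3
~(p ∧ ~p) = ~1/3 = 2/3
No assignment yields a value below 2/3, so this is the minimum.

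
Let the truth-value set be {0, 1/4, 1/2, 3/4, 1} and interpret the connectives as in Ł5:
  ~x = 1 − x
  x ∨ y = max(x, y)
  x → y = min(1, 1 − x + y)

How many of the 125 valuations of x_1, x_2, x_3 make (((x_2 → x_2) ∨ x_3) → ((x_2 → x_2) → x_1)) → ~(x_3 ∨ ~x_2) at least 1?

55

value 1: 55 assignments (counts)
value 3/4: 24 assignments
value 1/2: 21 assignments
value 1/4: 16 assignments
value 0: 9 assignments
So 55 of the 125 assignments meet the threshold.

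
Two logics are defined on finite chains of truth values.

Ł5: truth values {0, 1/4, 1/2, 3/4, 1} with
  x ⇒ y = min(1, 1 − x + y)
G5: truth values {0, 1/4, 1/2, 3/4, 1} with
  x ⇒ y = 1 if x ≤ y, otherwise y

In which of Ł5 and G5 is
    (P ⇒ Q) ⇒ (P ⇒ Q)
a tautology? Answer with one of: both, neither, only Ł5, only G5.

both

In Ł5: every assignment gives 1 — tautology.
In G5: every assignment gives 1 — tautology.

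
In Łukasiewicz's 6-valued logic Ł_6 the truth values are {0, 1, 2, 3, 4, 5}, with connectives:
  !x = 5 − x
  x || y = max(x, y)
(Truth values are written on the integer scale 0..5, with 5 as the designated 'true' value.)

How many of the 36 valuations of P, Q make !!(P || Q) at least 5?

value 5: 11 assignments (counts)
value 4: 9 assignments
value 3: 7 assignments
value 2: 5 assignments
value 1: 3 assignments
value 0: 1 assignment
So 11 of the 36 assignments meet the threshold.

11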